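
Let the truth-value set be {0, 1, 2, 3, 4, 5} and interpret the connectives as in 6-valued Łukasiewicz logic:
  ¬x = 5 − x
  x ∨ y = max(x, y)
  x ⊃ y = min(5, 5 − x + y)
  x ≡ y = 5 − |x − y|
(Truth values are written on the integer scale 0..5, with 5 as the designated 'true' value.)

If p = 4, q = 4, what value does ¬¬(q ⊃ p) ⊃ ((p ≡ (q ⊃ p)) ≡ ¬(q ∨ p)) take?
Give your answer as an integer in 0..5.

q ⊃ p = 4 ⊃ 4 = 5
¬(q ⊃ p) = ¬5 = 0
¬¬(q ⊃ p) = ¬0 = 5
q ⊃ p = 4 ⊃ 4 = 5
p ≡ (q ⊃ p) = 4 ≡ 5 = 4
q ∨ p = 4 ∨ 4 = 4
¬(q ∨ p) = ¬4 = 1
(p ≡ (q ⊃ p)) ≡ ¬(q ∨ p) = 4 ≡ 1 = 2
¬¬(q ⊃ p) ⊃ ((p ≡ (q ⊃ p)) ≡ ¬(q ∨ p)) = 5 ⊃ 2 = 2

2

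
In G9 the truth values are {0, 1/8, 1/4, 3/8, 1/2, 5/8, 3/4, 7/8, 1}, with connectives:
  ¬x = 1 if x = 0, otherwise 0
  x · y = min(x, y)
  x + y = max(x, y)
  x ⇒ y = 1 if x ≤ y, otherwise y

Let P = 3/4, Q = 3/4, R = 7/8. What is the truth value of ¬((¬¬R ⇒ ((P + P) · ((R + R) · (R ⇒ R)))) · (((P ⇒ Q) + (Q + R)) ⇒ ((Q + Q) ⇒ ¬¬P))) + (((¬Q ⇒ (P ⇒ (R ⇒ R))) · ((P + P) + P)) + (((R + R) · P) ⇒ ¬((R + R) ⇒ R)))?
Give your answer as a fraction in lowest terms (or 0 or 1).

¬R = ¬7/8 = 0
¬¬R = ¬0 = 1
P + P = 3/4 + 3/4 = 3/4
R + R = 7/8 + 7/8 = 7/8
R ⇒ R = 7/8 ⇒ 7/8 = 1
(R + R) · (R ⇒ R) = 7/8 · 1 = 7/8
(P + P) · ((R + R) · (R ⇒ R)) = 3/4 · 7/8 = 3/4
¬¬R ⇒ ((P + P) · ((R + R) · (R ⇒ R))) = 1 ⇒ 3/4 = 3/4
P ⇒ Q = 3/4 ⇒ 3/4 = 1
Q + R = 3/4 + 7/8 = 7/8
(P ⇒ Q) + (Q + R) = 1 + 7/8 = 1
Q + Q = 3/4 + 3/4 = 3/4
¬P = ¬3/4 = 0
¬¬P = ¬0 = 1
(Q + Q) ⇒ ¬¬P = 3/4 ⇒ 1 = 1
((P ⇒ Q) + (Q + R)) ⇒ ((Q + Q) ⇒ ¬¬P) = 1 ⇒ 1 = 1
(¬¬R ⇒ ((P + P) · ((R + R) · (R ⇒ R)))) · (((P ⇒ Q) + (Q + R)) ⇒ ((Q + Q) ⇒ ¬¬P)) = 3/4 · 1 = 3/4
¬((¬¬R ⇒ ((P + P) · ((R + R) · (R ⇒ R)))) · (((P ⇒ Q) + (Q + R)) ⇒ ((Q + Q) ⇒ ¬¬P))) = ¬3/4 = 0
¬Q = ¬3/4 = 0
R ⇒ R = 7/8 ⇒ 7/8 = 1
P ⇒ (R ⇒ R) = 3/4 ⇒ 1 = 1
¬Q ⇒ (P ⇒ (R ⇒ R)) = 0 ⇒ 1 = 1
P + P = 3/4 + 3/4 = 3/4
(P + P) + P = 3/4 + 3/4 = 3/4
(¬Q ⇒ (P ⇒ (R ⇒ R))) · ((P + P) + P) = 1 · 3/4 = 3/4
R + R = 7/8 + 7/8 = 7/8
(R + R) · P = 7/8 · 3/4 = 3/4
R + R = 7/8 + 7/8 = 7/8
(R + R) ⇒ R = 7/8 ⇒ 7/8 = 1
¬((R + R) ⇒ R) = ¬1 = 0
((R + R) · P) ⇒ ¬((R + R) ⇒ R) = 3/4 ⇒ 0 = 0
((¬Q ⇒ (P ⇒ (R ⇒ R))) · ((P + P) + P)) + (((R + R) · P) ⇒ ¬((R + R) ⇒ R)) = 3/4 + 0 = 3/4
¬((¬¬R ⇒ ((P + P) · ((R + R) · (R ⇒ R)))) · (((P ⇒ Q) + (Q + R)) ⇒ ((Q + Q) ⇒ ¬¬P))) + (((¬Q ⇒ (P ⇒ (R ⇒ R))) · ((P + P) + P)) + (((R + R) · P) ⇒ ¬((R + R) ⇒ R))) = 0 + 3/4 = 3/4

3/4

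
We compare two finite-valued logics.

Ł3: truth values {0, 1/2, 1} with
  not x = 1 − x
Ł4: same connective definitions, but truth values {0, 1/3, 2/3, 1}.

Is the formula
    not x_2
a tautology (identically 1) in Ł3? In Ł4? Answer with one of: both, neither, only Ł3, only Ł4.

neither

In Ł3: at x_2 = 1/2 the value is 1/2 — not a tautology.
In Ł4: at x_2 = 1/3 the value is 2/3 — not a tautology.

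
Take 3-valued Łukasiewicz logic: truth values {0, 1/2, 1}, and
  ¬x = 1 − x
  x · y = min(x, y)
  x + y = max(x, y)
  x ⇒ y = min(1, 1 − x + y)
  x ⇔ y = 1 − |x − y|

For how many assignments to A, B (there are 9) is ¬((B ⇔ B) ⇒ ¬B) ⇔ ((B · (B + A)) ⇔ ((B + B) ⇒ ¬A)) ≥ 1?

A = 0, B = 0 ↦ 1  ≥
A = 0, B = 1/2 ↦ 1  ≥
A = 0, B = 1 ↦ 1  ≥
A = 1/2, B = 0 ↦ 1  ≥
A = 1/2, B = 1/2 ↦ 1  ≥
A = 1/2, B = 1 ↦ 1/2  <
A = 1, B = 0 ↦ 1  ≥
A = 1, B = 1/2 ↦ 1/2  <
A = 1, B = 1 ↦ 0  <
So 6 of the 9 assignments meet the threshold.

6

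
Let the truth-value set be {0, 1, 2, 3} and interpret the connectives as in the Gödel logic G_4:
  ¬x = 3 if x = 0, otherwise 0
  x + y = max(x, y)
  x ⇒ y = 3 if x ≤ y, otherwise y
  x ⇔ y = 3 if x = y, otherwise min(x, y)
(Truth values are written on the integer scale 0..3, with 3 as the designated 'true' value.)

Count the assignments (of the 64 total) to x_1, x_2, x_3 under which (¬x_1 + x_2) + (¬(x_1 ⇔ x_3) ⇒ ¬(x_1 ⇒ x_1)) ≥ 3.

value 3: 55 assignments (counts)
value 2: 3 assignments
value 1: 3 assignments
value 0: 3 assignments
So 55 of the 64 assignments meet the threshold.

55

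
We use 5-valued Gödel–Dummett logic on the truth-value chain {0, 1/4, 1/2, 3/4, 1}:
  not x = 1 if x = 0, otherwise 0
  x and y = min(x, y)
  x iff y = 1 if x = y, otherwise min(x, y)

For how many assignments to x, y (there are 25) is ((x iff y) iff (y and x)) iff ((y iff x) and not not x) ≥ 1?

2

value 1: 2 assignments (counts)
value 3/4: 3 assignments
value 1/2: 5 assignments
value 1/4: 7 assignments
value 0: 8 assignments
So 2 of the 25 assignments meet the threshold.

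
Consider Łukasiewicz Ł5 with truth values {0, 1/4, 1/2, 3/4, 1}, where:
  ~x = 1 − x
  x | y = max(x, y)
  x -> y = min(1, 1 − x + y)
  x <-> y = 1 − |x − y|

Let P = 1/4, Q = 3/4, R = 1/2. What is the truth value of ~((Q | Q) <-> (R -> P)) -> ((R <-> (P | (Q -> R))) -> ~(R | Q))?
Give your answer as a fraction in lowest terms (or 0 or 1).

Q | Q = 3/4 | 3/4 = 3/4
R -> P = 1/2 -> 1/4 = 3/4
(Q | Q) <-> (R -> P) = 3/4 <-> 3/4 = 1
~((Q | Q) <-> (R -> P)) = ~1 = 0
Q -> R = 3/4 -> 1/2 = 3/4
P | (Q -> R) = 1/4 | 3/4 = 3/4
R <-> (P | (Q -> R)) = 1/2 <-> 3/4 = 3/4
R | Q = 1/2 | 3/4 = 3/4
~(R | Q) = ~3/4 = 1/4
(R <-> (P | (Q -> R))) -> ~(R | Q) = 3/4 -> 1/4 = 1/2
~((Q | Q) <-> (R -> P)) -> ((R <-> (P | (Q -> R))) -> ~(R | Q)) = 0 -> 1/2 = 1

1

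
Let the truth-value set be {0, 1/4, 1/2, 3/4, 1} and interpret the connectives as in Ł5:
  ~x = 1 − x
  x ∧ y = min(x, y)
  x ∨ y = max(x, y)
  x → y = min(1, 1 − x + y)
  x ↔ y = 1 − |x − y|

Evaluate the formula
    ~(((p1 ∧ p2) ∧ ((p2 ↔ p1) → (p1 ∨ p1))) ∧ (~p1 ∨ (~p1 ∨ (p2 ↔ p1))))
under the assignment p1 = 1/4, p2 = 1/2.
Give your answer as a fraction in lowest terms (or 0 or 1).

3/4

p1 ∧ p2 = 1/4 ∧ 1/2 = 1/4
p2 ↔ p1 = 1/2 ↔ 1/4 = 3/4
p1 ∨ p1 = 1/4 ∨ 1/4 = 1/4
(p2 ↔ p1) → (p1 ∨ p1) = 3/4 → 1/4 = 1/2
(p1 ∧ p2) ∧ ((p2 ↔ p1) → (p1 ∨ p1)) = 1/4 ∧ 1/2 = 1/4
~p1 = ~1/4 = 3/4
~p1 = ~1/4 = 3/4
p2 ↔ p1 = 1/2 ↔ 1/4 = 3/4
~p1 ∨ (p2 ↔ p1) = 3/4 ∨ 3/4 = 3/4
~p1 ∨ (~p1 ∨ (p2 ↔ p1)) = 3/4 ∨ 3/4 = 3/4
((p1 ∧ p2) ∧ ((p2 ↔ p1) → (p1 ∨ p1))) ∧ (~p1 ∨ (~p1 ∨ (p2 ↔ p1))) = 1/4 ∧ 3/4 = 1/4
~(((p1 ∧ p2) ∧ ((p2 ↔ p1) → (p1 ∨ p1))) ∧ (~p1 ∨ (~p1 ∨ (p2 ↔ p1)))) = ~1/4 = 3/4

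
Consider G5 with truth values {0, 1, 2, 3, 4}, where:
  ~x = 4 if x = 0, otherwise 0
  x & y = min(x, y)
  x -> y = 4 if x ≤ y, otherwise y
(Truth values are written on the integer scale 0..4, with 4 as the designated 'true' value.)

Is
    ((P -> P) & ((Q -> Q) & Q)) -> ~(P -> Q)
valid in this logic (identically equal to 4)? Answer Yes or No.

No

Counterexample: take P = 0, Q = 1.
P -> P = 0 -> 0 = 4
Q -> Q = 1 -> 1 = 4
(Q -> Q) & Q = 4 & 1 = 1
(P -> P) & ((Q -> Q) & Q) = 4 & 1 = 1
P -> Q = 0 -> 1 = 4
~(P -> Q) = ~4 = 0
((P -> P) & ((Q -> Q) & Q)) -> ~(P -> Q) = 1 -> 0 = 0
This gives 0 ≠ 4.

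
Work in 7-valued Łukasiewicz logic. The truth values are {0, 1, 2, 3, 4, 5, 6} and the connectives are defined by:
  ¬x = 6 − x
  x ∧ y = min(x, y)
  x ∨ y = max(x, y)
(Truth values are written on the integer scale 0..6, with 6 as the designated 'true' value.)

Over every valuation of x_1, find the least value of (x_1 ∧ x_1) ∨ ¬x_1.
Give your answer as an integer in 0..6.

Take x_1 = 3:
x_1 ∧ x_1 = 3 ∧ 3 = 3
¬x_1 = ¬3 = 3
(x_1 ∧ x_1) ∨ ¬x_1 = 3 ∨ 3 = 3
No assignment yields a value below 3, so this is the minimum.

3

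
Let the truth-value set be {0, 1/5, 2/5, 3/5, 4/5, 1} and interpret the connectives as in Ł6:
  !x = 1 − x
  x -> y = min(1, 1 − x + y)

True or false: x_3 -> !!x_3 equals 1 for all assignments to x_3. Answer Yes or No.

x_3 = 0 ↦ 1
x_3 = 1/5 ↦ 1
x_3 = 2/5 ↦ 1
x_3 = 3/5 ↦ 1
x_3 = 4/5 ↦ 1
x_3 = 1 ↦ 1
Every assignment gives a value ≥ 1.

Yes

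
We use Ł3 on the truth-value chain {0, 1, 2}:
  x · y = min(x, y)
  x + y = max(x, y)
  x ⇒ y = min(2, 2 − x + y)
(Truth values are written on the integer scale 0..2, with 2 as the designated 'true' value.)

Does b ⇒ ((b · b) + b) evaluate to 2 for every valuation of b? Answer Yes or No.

b = 0 ↦ 2
b = 1 ↦ 2
b = 2 ↦ 2
Every assignment gives a value ≥ 2.

Yes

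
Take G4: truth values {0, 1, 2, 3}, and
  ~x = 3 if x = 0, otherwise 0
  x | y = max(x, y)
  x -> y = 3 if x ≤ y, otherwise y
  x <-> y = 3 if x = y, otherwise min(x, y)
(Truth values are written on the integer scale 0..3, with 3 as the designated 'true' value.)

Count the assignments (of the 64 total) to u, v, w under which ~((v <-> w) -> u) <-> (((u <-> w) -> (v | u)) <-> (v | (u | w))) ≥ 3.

value 3: 6 assignments (counts)
value 2: 3 assignments
value 1: 1 assignment
value 0: 54 assignments
So 6 of the 64 assignments meet the threshold.

6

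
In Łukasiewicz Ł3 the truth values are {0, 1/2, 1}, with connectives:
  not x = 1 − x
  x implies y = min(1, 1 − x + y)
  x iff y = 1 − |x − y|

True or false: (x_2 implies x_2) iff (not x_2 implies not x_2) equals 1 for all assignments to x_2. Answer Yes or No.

x_2 = 0 ↦ 1
x_2 = 1/2 ↦ 1
x_2 = 1 ↦ 1
Every assignment gives a value ≥ 1.

Yes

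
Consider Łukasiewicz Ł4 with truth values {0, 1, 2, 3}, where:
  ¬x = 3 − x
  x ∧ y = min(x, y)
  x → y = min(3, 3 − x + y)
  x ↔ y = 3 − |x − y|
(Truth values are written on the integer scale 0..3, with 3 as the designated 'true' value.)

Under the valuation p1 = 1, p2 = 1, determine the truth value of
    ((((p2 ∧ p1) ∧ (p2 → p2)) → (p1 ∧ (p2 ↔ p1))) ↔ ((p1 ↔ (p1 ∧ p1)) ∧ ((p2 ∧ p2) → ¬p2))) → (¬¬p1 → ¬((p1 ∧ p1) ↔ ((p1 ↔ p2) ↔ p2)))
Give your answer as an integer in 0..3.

2

p2 ∧ p1 = 1 ∧ 1 = 1
p2 → p2 = 1 → 1 = 3
(p2 ∧ p1) ∧ (p2 → p2) = 1 ∧ 3 = 1
p2 ↔ p1 = 1 ↔ 1 = 3
p1 ∧ (p2 ↔ p1) = 1 ∧ 3 = 1
((p2 ∧ p1) ∧ (p2 → p2)) → (p1 ∧ (p2 ↔ p1)) = 1 → 1 = 3
p1 ∧ p1 = 1 ∧ 1 = 1
p1 ↔ (p1 ∧ p1) = 1 ↔ 1 = 3
p2 ∧ p2 = 1 ∧ 1 = 1
¬p2 = ¬1 = 2
(p2 ∧ p2) → ¬p2 = 1 → 2 = 3
(p1 ↔ (p1 ∧ p1)) ∧ ((p2 ∧ p2) → ¬p2) = 3 ∧ 3 = 3
(((p2 ∧ p1) ∧ (p2 → p2)) → (p1 ∧ (p2 ↔ p1))) ↔ ((p1 ↔ (p1 ∧ p1)) ∧ ((p2 ∧ p2) → ¬p2)) = 3 ↔ 3 = 3
¬p1 = ¬1 = 2
¬¬p1 = ¬2 = 1
p1 ∧ p1 = 1 ∧ 1 = 1
p1 ↔ p2 = 1 ↔ 1 = 3
(p1 ↔ p2) ↔ p2 = 3 ↔ 1 = 1
(p1 ∧ p1) ↔ ((p1 ↔ p2) ↔ p2) = 1 ↔ 1 = 3
¬((p1 ∧ p1) ↔ ((p1 ↔ p2) ↔ p2)) = ¬3 = 0
¬¬p1 → ¬((p1 ∧ p1) ↔ ((p1 ↔ p2) ↔ p2)) = 1 → 0 = 2
((((p2 ∧ p1) ∧ (p2 → p2)) → (p1 ∧ (p2 ↔ p1))) ↔ ((p1 ↔ (p1 ∧ p1)) ∧ ((p2 ∧ p2) → ¬p2))) → (¬¬p1 → ¬((p1 ∧ p1) ↔ ((p1 ↔ p2) ↔ p2))) = 3 → 2 = 2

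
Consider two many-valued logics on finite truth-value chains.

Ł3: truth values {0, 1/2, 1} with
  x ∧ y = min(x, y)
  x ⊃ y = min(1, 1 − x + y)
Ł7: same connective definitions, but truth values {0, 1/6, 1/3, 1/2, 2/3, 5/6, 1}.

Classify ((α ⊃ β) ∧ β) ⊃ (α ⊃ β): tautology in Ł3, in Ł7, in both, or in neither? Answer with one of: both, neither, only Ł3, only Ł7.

both

In Ł3: every assignment gives 1 — tautology.
In Ł7: every assignment gives 1 — tautology.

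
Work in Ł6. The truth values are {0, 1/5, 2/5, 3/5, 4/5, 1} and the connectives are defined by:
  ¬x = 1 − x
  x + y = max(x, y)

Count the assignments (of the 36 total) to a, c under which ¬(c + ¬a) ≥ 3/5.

9

value 1: 1 assignment (counts)
value 4/5: 3 assignments (counts)
value 3/5: 5 assignments (counts)
value 2/5: 7 assignments
value 1/5: 9 assignments
value 0: 11 assignments
So 9 of the 36 assignments meet the threshold.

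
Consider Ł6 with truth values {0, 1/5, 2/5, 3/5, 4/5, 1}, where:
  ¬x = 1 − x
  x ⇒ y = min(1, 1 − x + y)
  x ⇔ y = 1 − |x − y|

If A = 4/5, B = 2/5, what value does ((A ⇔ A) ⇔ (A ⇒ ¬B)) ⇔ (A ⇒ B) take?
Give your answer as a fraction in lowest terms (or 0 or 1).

4/5

A ⇔ A = 4/5 ⇔ 4/5 = 1
¬B = ¬2/5 = 3/5
A ⇒ ¬B = 4/5 ⇒ 3/5 = 4/5
(A ⇔ A) ⇔ (A ⇒ ¬B) = 1 ⇔ 4/5 = 4/5
A ⇒ B = 4/5 ⇒ 2/5 = 3/5
((A ⇔ A) ⇔ (A ⇒ ¬B)) ⇔ (A ⇒ B) = 4/5 ⇔ 3/5 = 4/5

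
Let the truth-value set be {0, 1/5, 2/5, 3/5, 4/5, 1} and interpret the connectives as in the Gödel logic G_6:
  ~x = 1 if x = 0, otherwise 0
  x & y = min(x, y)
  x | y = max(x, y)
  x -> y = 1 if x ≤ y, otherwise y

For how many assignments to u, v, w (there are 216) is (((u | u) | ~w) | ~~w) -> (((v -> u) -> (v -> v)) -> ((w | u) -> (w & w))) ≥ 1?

value 1: 126 assignments (counts)
value 4/5: 6 assignments
value 3/5: 12 assignments
value 2/5: 18 assignments
value 1/5: 24 assignments
value 0: 30 assignments
So 126 of the 216 assignments meet the threshold.

126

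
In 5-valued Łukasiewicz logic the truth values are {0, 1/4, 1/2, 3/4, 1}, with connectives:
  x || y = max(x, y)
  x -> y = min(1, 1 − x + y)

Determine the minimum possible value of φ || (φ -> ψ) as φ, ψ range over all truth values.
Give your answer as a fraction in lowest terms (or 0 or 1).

Take φ = 1/2, ψ = 0:
φ -> ψ = 1/2 -> 0 = 1/2
φ || (φ -> ψ) = 1/2 || 1/2 = 1/2
No assignment yields a value below 1/2, so this is the minimum.

1/2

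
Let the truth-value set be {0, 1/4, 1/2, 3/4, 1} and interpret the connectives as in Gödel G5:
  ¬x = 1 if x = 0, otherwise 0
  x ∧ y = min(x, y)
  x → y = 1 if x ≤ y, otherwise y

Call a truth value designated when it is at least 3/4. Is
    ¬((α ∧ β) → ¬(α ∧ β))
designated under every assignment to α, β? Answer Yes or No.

No

Counterexample: take α = 0, β = 0.
α ∧ β = 0 ∧ 0 = 0
α ∧ β = 0 ∧ 0 = 0
¬(α ∧ β) = ¬0 = 1
(α ∧ β) → ¬(α ∧ β) = 0 → 1 = 1
¬((α ∧ β) → ¬(α ∧ β)) = ¬1 = 0
This gives 0, which is below 3/4.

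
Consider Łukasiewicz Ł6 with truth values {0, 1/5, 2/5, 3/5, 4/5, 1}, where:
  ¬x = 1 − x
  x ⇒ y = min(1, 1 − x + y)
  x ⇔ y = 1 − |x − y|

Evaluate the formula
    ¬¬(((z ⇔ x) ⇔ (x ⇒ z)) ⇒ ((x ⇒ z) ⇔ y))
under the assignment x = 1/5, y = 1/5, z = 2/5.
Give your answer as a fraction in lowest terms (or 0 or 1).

z ⇔ x = 2/5 ⇔ 1/5 = 4/5
x ⇒ z = 1/5 ⇒ 2/5 = 1
(z ⇔ x) ⇔ (x ⇒ z) = 4/5 ⇔ 1 = 4/5
x ⇒ z = 1/5 ⇒ 2/5 = 1
(x ⇒ z) ⇔ y = 1 ⇔ 1/5 = 1/5
((z ⇔ x) ⇔ (x ⇒ z)) ⇒ ((x ⇒ z) ⇔ y) = 4/5 ⇒ 1/5 = 2/5
¬(((z ⇔ x) ⇔ (x ⇒ z)) ⇒ ((x ⇒ z) ⇔ y)) = ¬2/5 = 3/5
¬¬(((z ⇔ x) ⇔ (x ⇒ z)) ⇒ ((x ⇒ z) ⇔ y)) = ¬3/5 = 2/5

2/5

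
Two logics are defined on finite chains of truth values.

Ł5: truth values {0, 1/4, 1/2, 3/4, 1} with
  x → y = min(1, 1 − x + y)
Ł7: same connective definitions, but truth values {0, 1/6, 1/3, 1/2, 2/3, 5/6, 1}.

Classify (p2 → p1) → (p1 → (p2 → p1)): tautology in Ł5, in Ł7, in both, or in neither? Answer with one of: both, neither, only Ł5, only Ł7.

both

In Ł5: every assignment gives 1 — tautology.
In Ł7: every assignment gives 1 — tautology.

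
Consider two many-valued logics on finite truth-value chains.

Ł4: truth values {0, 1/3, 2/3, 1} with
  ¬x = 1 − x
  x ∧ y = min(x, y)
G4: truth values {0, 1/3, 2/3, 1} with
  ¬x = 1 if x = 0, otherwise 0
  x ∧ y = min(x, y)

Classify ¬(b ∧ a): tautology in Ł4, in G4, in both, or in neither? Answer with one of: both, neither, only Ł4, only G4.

neither

In Ł4: at a = 1/3, b = 1/3 the value is 2/3 — not a tautology.
In G4: at a = 1/3, b = 1/3 the value is 0 — not a tautology.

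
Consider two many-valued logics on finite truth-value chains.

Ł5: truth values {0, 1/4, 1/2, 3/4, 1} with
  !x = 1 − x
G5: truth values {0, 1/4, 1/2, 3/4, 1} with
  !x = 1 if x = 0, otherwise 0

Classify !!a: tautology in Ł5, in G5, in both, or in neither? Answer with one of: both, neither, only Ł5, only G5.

In Ł5: at a = 0 the value is 0 — not a tautology.
In G5: at a = 0 the value is 0 — not a tautology.

neither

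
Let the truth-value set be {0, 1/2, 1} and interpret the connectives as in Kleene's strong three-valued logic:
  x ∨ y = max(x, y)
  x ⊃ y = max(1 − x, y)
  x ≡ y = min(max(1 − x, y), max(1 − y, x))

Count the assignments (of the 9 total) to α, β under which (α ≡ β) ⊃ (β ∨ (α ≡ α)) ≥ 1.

α = 0, β = 0 ↦ 1  ≥
α = 0, β = 1/2 ↦ 1  ≥
α = 0, β = 1 ↦ 1  ≥
α = 1/2, β = 0 ↦ 1/2  <
α = 1/2, β = 1/2 ↦ 1/2  <
α = 1/2, β = 1 ↦ 1  ≥
α = 1, β = 0 ↦ 1  ≥
α = 1, β = 1/2 ↦ 1  ≥
α = 1, β = 1 ↦ 1  ≥
So 7 of the 9 assignments meet the threshold.

7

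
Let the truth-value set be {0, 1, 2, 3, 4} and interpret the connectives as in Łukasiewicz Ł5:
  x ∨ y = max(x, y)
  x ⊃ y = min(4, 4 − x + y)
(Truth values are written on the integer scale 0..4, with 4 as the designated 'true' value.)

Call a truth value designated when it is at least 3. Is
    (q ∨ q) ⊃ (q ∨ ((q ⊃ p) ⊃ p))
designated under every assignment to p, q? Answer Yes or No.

At p = 4, q = 2, for instance:
q ∨ q = 2 ∨ 2 = 2
q ⊃ p = 2 ⊃ 4 = 4
(q ⊃ p) ⊃ p = 4 ⊃ 4 = 4
q ∨ ((q ⊃ p) ⊃ p) = 2 ∨ 4 = 4
(q ∨ q) ⊃ (q ∨ ((q ⊃ p) ⊃ p)) = 2 ⊃ 4 = 4
and checking the remaining 24 assignments likewise gives ≥ 3 in every case.

Yes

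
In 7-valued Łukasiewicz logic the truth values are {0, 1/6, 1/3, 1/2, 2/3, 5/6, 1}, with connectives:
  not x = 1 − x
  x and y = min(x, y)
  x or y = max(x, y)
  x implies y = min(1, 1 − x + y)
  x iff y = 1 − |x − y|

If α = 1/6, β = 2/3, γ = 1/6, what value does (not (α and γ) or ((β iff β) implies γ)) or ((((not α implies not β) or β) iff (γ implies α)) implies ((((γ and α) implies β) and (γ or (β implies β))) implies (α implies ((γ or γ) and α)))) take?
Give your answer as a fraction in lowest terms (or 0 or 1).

α and γ = 1/6 and 1/6 = 1/6
not (α and γ) = not 1/6 = 5/6
β iff β = 2/3 iff 2/3 = 1
(β iff β) implies γ = 1 implies 1/6 = 1/6
not (α and γ) or ((β iff β) implies γ) = 5/6 or 1/6 = 5/6
not α = not 1/6 = 5/6
not β = not 2/3 = 1/3
not α implies not β = 5/6 implies 1/3 = 1/2
(not α implies not β) or β = 1/2 or 2/3 = 2/3
γ implies α = 1/6 implies 1/6 = 1
((not α implies not β) or β) iff (γ implies α) = 2/3 iff 1 = 2/3
γ and α = 1/6 and 1/6 = 1/6
(γ and α) implies β = 1/6 implies 2/3 = 1
β implies β = 2/3 implies 2/3 = 1
γ or (β implies β) = 1/6 or 1 = 1
((γ and α) implies β) and (γ or (β implies β)) = 1 and 1 = 1
γ or γ = 1/6 or 1/6 = 1/6
(γ or γ) and α = 1/6 and 1/6 = 1/6
α implies ((γ or γ) and α) = 1/6 implies 1/6 = 1
(((γ and α) implies β) and (γ or (β implies β))) implies (α implies ((γ or γ) and α)) = 1 implies 1 = 1
(((not α implies not β) or β) iff (γ implies α)) implies ((((γ and α) implies β) and (γ or (β implies β))) implies (α implies ((γ or γ) and α))) = 2/3 implies 1 = 1
(not (α and γ) or ((β iff β) implies γ)) or ((((not α implies not β) or β) iff (γ implies α)) implies ((((γ and α) implies β) and (γ or (β implies β))) implies (α implies ((γ or γ) and α)))) = 5/6 or 1 = 1

1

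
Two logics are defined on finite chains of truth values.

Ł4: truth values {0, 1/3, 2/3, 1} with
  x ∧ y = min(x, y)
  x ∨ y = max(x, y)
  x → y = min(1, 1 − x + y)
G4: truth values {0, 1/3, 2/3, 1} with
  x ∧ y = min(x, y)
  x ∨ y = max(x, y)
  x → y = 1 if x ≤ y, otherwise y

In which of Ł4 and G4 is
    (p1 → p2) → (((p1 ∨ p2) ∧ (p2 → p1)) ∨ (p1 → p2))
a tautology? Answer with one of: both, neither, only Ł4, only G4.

In Ł4: every assignment gives 1 — tautology.
In G4: every assignment gives 1 — tautology.

both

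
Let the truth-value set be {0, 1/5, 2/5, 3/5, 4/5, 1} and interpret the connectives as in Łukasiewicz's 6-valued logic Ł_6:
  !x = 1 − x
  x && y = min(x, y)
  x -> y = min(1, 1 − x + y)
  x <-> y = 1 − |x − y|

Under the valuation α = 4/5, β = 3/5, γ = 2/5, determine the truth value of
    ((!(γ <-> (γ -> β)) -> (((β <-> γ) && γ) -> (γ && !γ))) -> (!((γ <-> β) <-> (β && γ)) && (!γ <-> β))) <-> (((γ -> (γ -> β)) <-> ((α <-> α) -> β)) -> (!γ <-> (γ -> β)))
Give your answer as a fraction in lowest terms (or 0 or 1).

γ -> β = 2/5 -> 3/5 = 1
γ <-> (γ -> β) = 2/5 <-> 1 = 2/5
!(γ <-> (γ -> β)) = !2/5 = 3/5
β <-> γ = 3/5 <-> 2/5 = 4/5
(β <-> γ) && γ = 4/5 && 2/5 = 2/5
!γ = !2/5 = 3/5
γ && !γ = 2/5 && 3/5 = 2/5
((β <-> γ) && γ) -> (γ && !γ) = 2/5 -> 2/5 = 1
!(γ <-> (γ -> β)) -> (((β <-> γ) && γ) -> (γ && !γ)) = 3/5 -> 1 = 1
γ <-> β = 2/5 <-> 3/5 = 4/5
β && γ = 3/5 && 2/5 = 2/5
(γ <-> β) <-> (β && γ) = 4/5 <-> 2/5 = 3/5
!((γ <-> β) <-> (β && γ)) = !3/5 = 2/5
!γ = !2/5 = 3/5
!γ <-> β = 3/5 <-> 3/5 = 1
!((γ <-> β) <-> (β && γ)) && (!γ <-> β) = 2/5 && 1 = 2/5
(!(γ <-> (γ -> β)) -> (((β <-> γ) && γ) -> (γ && !γ))) -> (!((γ <-> β) <-> (β && γ)) && (!γ <-> β)) = 1 -> 2/5 = 2/5
γ -> β = 2/5 -> 3/5 = 1
γ -> (γ -> β) = 2/5 -> 1 = 1
α <-> α = 4/5 <-> 4/5 = 1
(α <-> α) -> β = 1 -> 3/5 = 3/5
(γ -> (γ -> β)) <-> ((α <-> α) -> β) = 1 <-> 3/5 = 3/5
!γ = !2/5 = 3/5
γ -> β = 2/5 -> 3/5 = 1
!γ <-> (γ -> β) = 3/5 <-> 1 = 3/5
((γ -> (γ -> β)) <-> ((α <-> α) -> β)) -> (!γ <-> (γ -> β)) = 3/5 -> 3/5 = 1
((!(γ <-> (γ -> β)) -> (((β <-> γ) && γ) -> (γ && !γ))) -> (!((γ <-> β) <-> (β && γ)) && (!γ <-> β))) <-> (((γ -> (γ -> β)) <-> ((α <-> α) -> β)) -> (!γ <-> (γ -> β))) = 2/5 <-> 1 = 2/5

2/5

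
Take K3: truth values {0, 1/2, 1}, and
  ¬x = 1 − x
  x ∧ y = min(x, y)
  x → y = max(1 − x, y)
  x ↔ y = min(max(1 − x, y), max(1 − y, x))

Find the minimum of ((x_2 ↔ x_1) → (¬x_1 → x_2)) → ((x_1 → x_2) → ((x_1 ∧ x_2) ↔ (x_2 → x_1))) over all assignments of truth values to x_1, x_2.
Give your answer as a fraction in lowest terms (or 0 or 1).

1/2

Take x_1 = 0, x_2 = 1/2:
x_2 ↔ x_1 = 1/2 ↔ 0 = 1/2
¬x_1 = ¬0 = 1
¬x_1 → x_2 = 1 → 1/2 = 1/2
(x_2 ↔ x_1) → (¬x_1 → x_2) = 1/2 → 1/2 = 1/2
x_1 → x_2 = 0 → 1/2 = 1
x_1 ∧ x_2 = 0 ∧ 1/2 = 0
x_2 → x_1 = 1/2 → 0 = 1/2
(x_1 ∧ x_2) ↔ (x_2 → x_1) = 0 ↔ 1/2 = 1/2
(x_1 → x_2) → ((x_1 ∧ x_2) ↔ (x_2 → x_1)) = 1 → 1/2 = 1/2
((x_2 ↔ x_1) → (¬x_1 → x_2)) → ((x_1 → x_2) → ((x_1 ∧ x_2) ↔ (x_2 → x_1))) = 1/2 → 1/2 = 1/2
No assignment yields a value below 1/2, so this is the minimum.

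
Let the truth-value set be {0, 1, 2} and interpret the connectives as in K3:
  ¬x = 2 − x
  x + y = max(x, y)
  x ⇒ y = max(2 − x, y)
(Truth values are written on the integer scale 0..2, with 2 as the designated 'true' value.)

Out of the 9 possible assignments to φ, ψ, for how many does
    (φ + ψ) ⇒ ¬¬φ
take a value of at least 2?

φ = 0, ψ = 0 ↦ 2  ≥
φ = 0, ψ = 1 ↦ 1  <
φ = 0, ψ = 2 ↦ 0  <
φ = 1, ψ = 0 ↦ 1  <
φ = 1, ψ = 1 ↦ 1  <
φ = 1, ψ = 2 ↦ 1  <
φ = 2, ψ = 0 ↦ 2  ≥
φ = 2, ψ = 1 ↦ 2  ≥
φ = 2, ψ = 2 ↦ 2  ≥
So 4 of the 9 assignments meet the threshold.

4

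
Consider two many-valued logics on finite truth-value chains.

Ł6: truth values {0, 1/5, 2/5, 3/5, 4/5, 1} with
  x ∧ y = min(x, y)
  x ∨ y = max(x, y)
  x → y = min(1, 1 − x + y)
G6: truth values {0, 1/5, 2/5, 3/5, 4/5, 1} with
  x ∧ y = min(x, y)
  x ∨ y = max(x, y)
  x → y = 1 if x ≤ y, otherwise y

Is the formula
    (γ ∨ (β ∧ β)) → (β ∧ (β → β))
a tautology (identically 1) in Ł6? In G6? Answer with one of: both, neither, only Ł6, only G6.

neither

In Ł6: at β = 0, γ = 1/5 the value is 4/5 — not a tautology.
In G6: at β = 0, γ = 1/5 the value is 0 — not a tautology.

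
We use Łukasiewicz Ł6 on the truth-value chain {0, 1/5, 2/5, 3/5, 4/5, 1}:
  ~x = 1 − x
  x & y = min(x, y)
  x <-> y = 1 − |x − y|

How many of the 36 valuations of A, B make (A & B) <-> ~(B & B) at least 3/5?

value 1: 3 assignments (counts)
value 4/5: 11 assignments (counts)
value 3/5: 4 assignments (counts)
value 2/5: 9 assignments
value 1/5: 2 assignments
value 0: 7 assignments
So 18 of the 36 assignments meet the threshold.

18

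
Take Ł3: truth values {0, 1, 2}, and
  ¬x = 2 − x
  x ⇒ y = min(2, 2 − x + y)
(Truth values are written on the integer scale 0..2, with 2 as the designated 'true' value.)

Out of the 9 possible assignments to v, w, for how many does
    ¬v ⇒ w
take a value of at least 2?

v = 0, w = 0 ↦ 0  <
v = 0, w = 1 ↦ 1  <
v = 0, w = 2 ↦ 2  ≥
v = 1, w = 0 ↦ 1  <
v = 1, w = 1 ↦ 2  ≥
v = 1, w = 2 ↦ 2  ≥
v = 2, w = 0 ↦ 2  ≥
v = 2, w = 1 ↦ 2  ≥
v = 2, w = 2 ↦ 2  ≥
So 6 of the 9 assignments meet the threshold.

6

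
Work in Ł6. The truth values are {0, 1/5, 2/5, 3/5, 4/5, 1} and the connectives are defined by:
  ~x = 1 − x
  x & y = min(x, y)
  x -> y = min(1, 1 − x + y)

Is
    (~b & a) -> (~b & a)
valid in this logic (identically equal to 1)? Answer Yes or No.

At a = 2/5, b = 0, for instance:
~b = ~0 = 1
~b & a = 1 & 2/5 = 2/5
(~b & a) -> (~b & a) = 2/5 -> 2/5 = 1
and checking the remaining 35 assignments likewise gives ≥ 1 in every case.

Yes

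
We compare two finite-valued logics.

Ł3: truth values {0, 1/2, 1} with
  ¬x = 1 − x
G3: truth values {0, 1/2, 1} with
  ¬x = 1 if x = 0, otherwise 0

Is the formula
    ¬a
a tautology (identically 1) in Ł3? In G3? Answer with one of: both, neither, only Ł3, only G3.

neither

In Ł3: at a = 1/2 the value is 1/2 — not a tautology.
In G3: at a = 1/2 the value is 0 — not a tautology.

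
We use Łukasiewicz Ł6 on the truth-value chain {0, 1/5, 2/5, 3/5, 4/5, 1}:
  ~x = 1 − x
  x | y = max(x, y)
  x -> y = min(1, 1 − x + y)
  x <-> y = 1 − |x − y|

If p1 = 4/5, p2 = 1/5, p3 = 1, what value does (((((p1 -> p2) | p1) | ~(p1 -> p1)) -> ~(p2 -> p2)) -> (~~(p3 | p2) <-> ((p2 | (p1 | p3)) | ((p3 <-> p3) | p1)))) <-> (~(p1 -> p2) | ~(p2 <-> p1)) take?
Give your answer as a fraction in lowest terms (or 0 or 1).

3/5

p1 -> p2 = 4/5 -> 1/5 = 2/5
(p1 -> p2) | p1 = 2/5 | 4/5 = 4/5
p1 -> p1 = 4/5 -> 4/5 = 1
~(p1 -> p1) = ~1 = 0
((p1 -> p2) | p1) | ~(p1 -> p1) = 4/5 | 0 = 4/5
p2 -> p2 = 1/5 -> 1/5 = 1
~(p2 -> p2) = ~1 = 0
(((p1 -> p2) | p1) | ~(p1 -> p1)) -> ~(p2 -> p2) = 4/5 -> 0 = 1/5
p3 | p2 = 1 | 1/5 = 1
~(p3 | p2) = ~1 = 0
~~(p3 | p2) = ~0 = 1
p1 | p3 = 4/5 | 1 = 1
p2 | (p1 | p3) = 1/5 | 1 = 1
p3 <-> p3 = 1 <-> 1 = 1
(p3 <-> p3) | p1 = 1 | 4/5 = 1
(p2 | (p1 | p3)) | ((p3 <-> p3) | p1) = 1 | 1 = 1
~~(p3 | p2) <-> ((p2 | (p1 | p3)) | ((p3 <-> p3) | p1)) = 1 <-> 1 = 1
((((p1 -> p2) | p1) | ~(p1 -> p1)) -> ~(p2 -> p2)) -> (~~(p3 | p2) <-> ((p2 | (p1 | p3)) | ((p3 <-> p3) | p1))) = 1/5 -> 1 = 1
p1 -> p2 = 4/5 -> 1/5 = 2/5
~(p1 -> p2) = ~2/5 = 3/5
p2 <-> p1 = 1/5 <-> 4/5 = 2/5
~(p2 <-> p1) = ~2/5 = 3/5
~(p1 -> p2) | ~(p2 <-> p1) = 3/5 | 3/5 = 3/5
(((((p1 -> p2) | p1) | ~(p1 -> p1)) -> ~(p2 -> p2)) -> (~~(p3 | p2) <-> ((p2 | (p1 | p3)) | ((p3 <-> p3) | p1)))) <-> (~(p1 -> p2) | ~(p2 <-> p1)) = 1 <-> 3/5 = 3/5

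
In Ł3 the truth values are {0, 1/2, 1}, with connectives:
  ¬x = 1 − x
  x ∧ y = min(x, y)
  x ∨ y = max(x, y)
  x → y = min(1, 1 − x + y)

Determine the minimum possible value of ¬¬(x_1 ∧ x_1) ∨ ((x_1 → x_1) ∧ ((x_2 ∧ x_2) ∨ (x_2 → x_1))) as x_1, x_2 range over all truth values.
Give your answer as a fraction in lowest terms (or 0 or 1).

1/2

Take x_1 = 0, x_2 = 1/2:
x_1 ∧ x_1 = 0 ∧ 0 = 0
¬(x_1 ∧ x_1) = ¬0 = 1
¬¬(x_1 ∧ x_1) = ¬1 = 0
x_1 → x_1 = 0 → 0 = 1
x_2 ∧ x_2 = 1/2 ∧ 1/2 = 1/2
x_2 → x_1 = 1/2 → 0 = 1/2
(x_2 ∧ x_2) ∨ (x_2 → x_1) = 1/2 ∨ 1/2 = 1/2
(x_1 → x_1) ∧ ((x_2 ∧ x_2) ∨ (x_2 → x_1)) = 1 ∧ 1/2 = 1/2
¬¬(x_1 ∧ x_1) ∨ ((x_1 → x_1) ∧ ((x_2 ∧ x_2) ∨ (x_2 → x_1))) = 0 ∨ 1/2 = 1/2
No assignment yields a value below 1/2, so this is the minimum.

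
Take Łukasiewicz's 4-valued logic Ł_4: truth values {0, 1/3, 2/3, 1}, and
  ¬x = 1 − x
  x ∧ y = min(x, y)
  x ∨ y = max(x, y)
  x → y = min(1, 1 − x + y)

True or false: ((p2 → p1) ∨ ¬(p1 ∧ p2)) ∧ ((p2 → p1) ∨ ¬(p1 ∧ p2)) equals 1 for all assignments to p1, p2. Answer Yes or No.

Counterexample: take p1 = 1/3, p2 = 2/3.
p2 → p1 = 2/3 → 1/3 = 2/3
p1 ∧ p2 = 1/3 ∧ 2/3 = 1/3
¬(p1 ∧ p2) = ¬1/3 = 2/3
(p2 → p1) ∨ ¬(p1 ∧ p2) = 2/3 ∨ 2/3 = 2/3
((p2 → p1) ∨ ¬(p1 ∧ p2)) ∧ ((p2 → p1) ∨ ¬(p1 ∧ p2)) = 2/3 ∧ 2/3 = 2/3
This gives 2/3 ≠ 1.

No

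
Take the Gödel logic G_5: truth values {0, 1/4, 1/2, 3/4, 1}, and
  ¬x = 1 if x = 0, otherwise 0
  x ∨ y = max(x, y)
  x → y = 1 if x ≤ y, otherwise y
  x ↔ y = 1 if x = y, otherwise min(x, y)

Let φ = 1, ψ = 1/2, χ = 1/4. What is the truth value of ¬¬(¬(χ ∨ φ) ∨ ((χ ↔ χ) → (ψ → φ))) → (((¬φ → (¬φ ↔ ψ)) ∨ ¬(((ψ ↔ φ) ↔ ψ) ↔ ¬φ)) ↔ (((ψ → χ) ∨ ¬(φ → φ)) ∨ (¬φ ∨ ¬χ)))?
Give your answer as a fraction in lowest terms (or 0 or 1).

1/4

χ ∨ φ = 1/4 ∨ 1 = 1
¬(χ ∨ φ) = ¬1 = 0
χ ↔ χ = 1/4 ↔ 1/4 = 1
ψ → φ = 1/2 → 1 = 1
(χ ↔ χ) → (ψ → φ) = 1 → 1 = 1
¬(χ ∨ φ) ∨ ((χ ↔ χ) → (ψ → φ)) = 0 ∨ 1 = 1
¬(¬(χ ∨ φ) ∨ ((χ ↔ χ) → (ψ → φ))) = ¬1 = 0
¬¬(¬(χ ∨ φ) ∨ ((χ ↔ χ) → (ψ → φ))) = ¬0 = 1
¬φ = ¬1 = 0
¬φ = ¬1 = 0
¬φ ↔ ψ = 0 ↔ 1/2 = 0
¬φ → (¬φ ↔ ψ) = 0 → 0 = 1
ψ ↔ φ = 1/2 ↔ 1 = 1/2
(ψ ↔ φ) ↔ ψ = 1/2 ↔ 1/2 = 1
¬φ = ¬1 = 0
((ψ ↔ φ) ↔ ψ) ↔ ¬φ = 1 ↔ 0 = 0
¬(((ψ ↔ φ) ↔ ψ) ↔ ¬φ) = ¬0 = 1
(¬φ → (¬φ ↔ ψ)) ∨ ¬(((ψ ↔ φ) ↔ ψ) ↔ ¬φ) = 1 ∨ 1 = 1
ψ → χ = 1/2 → 1/4 = 1/4
φ → φ = 1 → 1 = 1
¬(φ → φ) = ¬1 = 0
(ψ → χ) ∨ ¬(φ → φ) = 1/4 ∨ 0 = 1/4
¬φ = ¬1 = 0
¬χ = ¬1/4 = 0
¬φ ∨ ¬χ = 0 ∨ 0 = 0
((ψ → χ) ∨ ¬(φ → φ)) ∨ (¬φ ∨ ¬χ) = 1/4 ∨ 0 = 1/4
((¬φ → (¬φ ↔ ψ)) ∨ ¬(((ψ ↔ φ) ↔ ψ) ↔ ¬φ)) ↔ (((ψ → χ) ∨ ¬(φ → φ)) ∨ (¬φ ∨ ¬χ)) = 1 ↔ 1/4 = 1/4
¬¬(¬(χ ∨ φ) ∨ ((χ ↔ χ) → (ψ → φ))) → (((¬φ → (¬φ ↔ ψ)) ∨ ¬(((ψ ↔ φ) ↔ ψ) ↔ ¬φ)) ↔ (((ψ → χ) ∨ ¬(φ → φ)) ∨ (¬φ ∨ ¬χ))) = 1 → 1/4 = 1/4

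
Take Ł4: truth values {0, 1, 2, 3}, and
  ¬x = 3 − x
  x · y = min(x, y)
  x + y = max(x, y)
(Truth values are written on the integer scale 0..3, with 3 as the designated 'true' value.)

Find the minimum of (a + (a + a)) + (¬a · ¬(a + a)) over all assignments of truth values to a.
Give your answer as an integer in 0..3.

Take a = 1:
a + a = 1 + 1 = 1
a + (a + a) = 1 + 1 = 1
¬a = ¬1 = 2
a + a = 1 + 1 = 1
¬(a + a) = ¬1 = 2
¬a · ¬(a + a) = 2 · 2 = 2
(a + (a + a)) + (¬a · ¬(a + a)) = 1 + 2 = 2
No assignment yields a value below 2, so this is the minimum.

2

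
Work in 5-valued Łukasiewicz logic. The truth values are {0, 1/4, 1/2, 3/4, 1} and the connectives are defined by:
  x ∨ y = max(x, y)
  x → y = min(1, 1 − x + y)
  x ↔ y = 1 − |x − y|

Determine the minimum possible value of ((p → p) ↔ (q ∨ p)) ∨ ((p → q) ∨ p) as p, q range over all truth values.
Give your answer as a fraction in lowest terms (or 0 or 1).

1/2

Take p = 1/2, q = 0:
p → p = 1/2 → 1/2 = 1
q ∨ p = 0 ∨ 1/2 = 1/2
(p → p) ↔ (q ∨ p) = 1 ↔ 1/2 = 1/2
p → q = 1/2 → 0 = 1/2
(p → q) ∨ p = 1/2 ∨ 1/2 = 1/2
((p → p) ↔ (q ∨ p)) ∨ ((p → q) ∨ p) = 1/2 ∨ 1/2 = 1/2
No assignment yields a value below 1/2, so this is the minimum.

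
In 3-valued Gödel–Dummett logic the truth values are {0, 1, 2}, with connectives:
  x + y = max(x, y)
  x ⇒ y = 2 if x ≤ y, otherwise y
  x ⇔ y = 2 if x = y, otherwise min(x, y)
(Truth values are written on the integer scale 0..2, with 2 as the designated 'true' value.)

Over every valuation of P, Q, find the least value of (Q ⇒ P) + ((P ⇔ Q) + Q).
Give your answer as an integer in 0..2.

1

Take P = 0, Q = 1:
Q ⇒ P = 1 ⇒ 0 = 0
P ⇔ Q = 0 ⇔ 1 = 0
(P ⇔ Q) + Q = 0 + 1 = 1
(Q ⇒ P) + ((P ⇔ Q) + Q) = 0 + 1 = 1
No assignment yields a value below 1, so this is the minimum.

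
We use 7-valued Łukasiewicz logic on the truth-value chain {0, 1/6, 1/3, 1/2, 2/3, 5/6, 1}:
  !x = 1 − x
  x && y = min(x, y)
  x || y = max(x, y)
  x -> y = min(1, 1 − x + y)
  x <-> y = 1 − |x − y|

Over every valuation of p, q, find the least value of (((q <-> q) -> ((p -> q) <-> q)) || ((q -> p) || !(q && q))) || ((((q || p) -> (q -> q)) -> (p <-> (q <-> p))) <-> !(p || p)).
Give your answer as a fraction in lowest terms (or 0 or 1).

1/2

Take p = 0, q = 1/2:
q <-> q = 1/2 <-> 1/2 = 1
p -> q = 0 -> 1/2 = 1
(p -> q) <-> q = 1 <-> 1/2 = 1/2
(q <-> q) -> ((p -> q) <-> q) = 1 -> 1/2 = 1/2
q -> p = 1/2 -> 0 = 1/2
q && q = 1/2 && 1/2 = 1/2
!(q && q) = !1/2 = 1/2
(q -> p) || !(q && q) = 1/2 || 1/2 = 1/2
((q <-> q) -> ((p -> q) <-> q)) || ((q -> p) || !(q && q)) = 1/2 || 1/2 = 1/2
q || p = 1/2 || 0 = 1/2
q -> q = 1/2 -> 1/2 = 1
(q || p) -> (q -> q) = 1/2 -> 1 = 1
q <-> p = 1/2 <-> 0 = 1/2
p <-> (q <-> p) = 0 <-> 1/2 = 1/2
((q || p) -> (q -> q)) -> (p <-> (q <-> p)) = 1 -> 1/2 = 1/2
p || p = 0 || 0 = 0
!(p || p) = !0 = 1
(((q || p) -> (q -> q)) -> (p <-> (q <-> p))) <-> !(p || p) = 1/2 <-> 1 = 1/2
(((q <-> q) -> ((p -> q) <-> q)) || ((q -> p) || !(q && q))) || ((((q || p) -> (q -> q)) -> (p <-> (q <-> p))) <-> !(p || p)) = 1/2 || 1/2 = 1/2
No assignment yields a value below 1/2, so this is the minimum.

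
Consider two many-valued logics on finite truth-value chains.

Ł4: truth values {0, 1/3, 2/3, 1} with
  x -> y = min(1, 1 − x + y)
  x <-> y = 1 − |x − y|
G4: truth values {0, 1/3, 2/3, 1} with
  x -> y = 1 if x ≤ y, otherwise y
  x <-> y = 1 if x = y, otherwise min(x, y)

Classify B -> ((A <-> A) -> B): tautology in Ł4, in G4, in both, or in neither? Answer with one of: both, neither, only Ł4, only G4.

both

In Ł4: every assignment gives 1 — tautology.
In G4: every assignment gives 1 — tautology.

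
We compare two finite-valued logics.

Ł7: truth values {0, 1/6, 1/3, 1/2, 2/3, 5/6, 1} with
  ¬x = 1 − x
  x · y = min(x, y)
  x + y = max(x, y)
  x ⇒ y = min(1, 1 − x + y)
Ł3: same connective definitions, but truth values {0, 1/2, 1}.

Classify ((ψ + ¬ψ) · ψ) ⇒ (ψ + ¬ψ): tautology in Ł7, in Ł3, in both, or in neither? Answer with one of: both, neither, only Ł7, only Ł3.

In Ł7: every assignment gives 1 — tautology.
In Ł3: every assignment gives 1 — tautology.

both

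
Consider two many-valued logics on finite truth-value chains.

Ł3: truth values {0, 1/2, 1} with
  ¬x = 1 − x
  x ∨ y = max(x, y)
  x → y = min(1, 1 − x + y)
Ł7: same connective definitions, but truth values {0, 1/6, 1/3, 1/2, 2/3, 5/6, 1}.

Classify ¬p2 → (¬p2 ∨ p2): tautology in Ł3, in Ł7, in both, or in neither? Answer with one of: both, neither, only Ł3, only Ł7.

In Ł3: every assignment gives 1 — tautology.
In Ł7: every assignment gives 1 — tautology.

both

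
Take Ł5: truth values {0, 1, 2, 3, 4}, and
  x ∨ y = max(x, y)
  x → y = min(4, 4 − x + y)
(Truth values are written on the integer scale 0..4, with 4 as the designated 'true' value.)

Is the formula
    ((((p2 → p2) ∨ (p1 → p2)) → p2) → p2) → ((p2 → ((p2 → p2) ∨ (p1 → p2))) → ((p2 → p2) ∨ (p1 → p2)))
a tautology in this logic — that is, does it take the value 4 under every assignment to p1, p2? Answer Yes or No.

Yes

At p1 = 4, p2 = 2, for instance:
p2 → p2 = 2 → 2 = 4
p1 → p2 = 4 → 2 = 2
(p2 → p2) ∨ (p1 → p2) = 4 ∨ 2 = 4
((p2 → p2) ∨ (p1 → p2)) → p2 = 4 → 2 = 2
(((p2 → p2) ∨ (p1 → p2)) → p2) → p2 = 2 → 2 = 4
p2 → ((p2 → p2) ∨ (p1 → p2)) = 2 → 4 = 4
(p2 → ((p2 → p2) ∨ (p1 → p2))) → ((p2 → p2) ∨ (p1 → p2)) = 4 → 4 = 4
((((p2 → p2) ∨ (p1 → p2)) → p2) → p2) → ((p2 → ((p2 → p2) ∨ (p1 → p2))) → ((p2 → p2) ∨ (p1 → p2))) = 4 → 4 = 4
and checking the remaining 24 assignments likewise gives ≥ 4 in every case.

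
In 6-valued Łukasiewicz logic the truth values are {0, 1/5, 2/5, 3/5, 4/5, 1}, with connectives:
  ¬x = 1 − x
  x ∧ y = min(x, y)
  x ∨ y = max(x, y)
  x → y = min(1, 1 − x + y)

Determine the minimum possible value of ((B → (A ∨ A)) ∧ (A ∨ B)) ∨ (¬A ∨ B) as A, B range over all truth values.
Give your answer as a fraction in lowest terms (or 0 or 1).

3/5

Take A = 2/5, B = 0:
A ∨ A = 2/5 ∨ 2/5 = 2/5
B → (A ∨ A) = 0 → 2/5 = 1
A ∨ B = 2/5 ∨ 0 = 2/5
(B → (A ∨ A)) ∧ (A ∨ B) = 1 ∧ 2/5 = 2/5
¬A = ¬2/5 = 3/5
¬A ∨ B = 3/5 ∨ 0 = 3/5
((B → (A ∨ A)) ∧ (A ∨ B)) ∨ (¬A ∨ B) = 2/5 ∨ 3/5 = 3/5
No assignment yields a value below 3/5, so this is the minimum.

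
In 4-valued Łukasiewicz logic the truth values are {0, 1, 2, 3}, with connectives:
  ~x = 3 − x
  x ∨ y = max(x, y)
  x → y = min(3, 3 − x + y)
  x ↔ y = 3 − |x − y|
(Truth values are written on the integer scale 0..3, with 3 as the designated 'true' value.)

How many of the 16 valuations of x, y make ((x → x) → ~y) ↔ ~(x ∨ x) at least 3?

x = 0, y = 0 ↦ 3  ≥
x = 0, y = 1 ↦ 2  <
x = 0, y = 2 ↦ 1  <
x = 0, y = 3 ↦ 0  <
x = 1, y = 0 ↦ 2  <
x = 1, y = 1 ↦ 3  ≥
x = 1, y = 2 ↦ 2  <
x = 1, y = 3 ↦ 1  <
x = 2, y = 0 ↦ 1  <
x = 2, y = 1 ↦ 2  <
x = 2, y = 2 ↦ 3  ≥
x = 2, y = 3 ↦ 2  <
x = 3, y = 0 ↦ 0  <
x = 3, y = 1 ↦ 1  <
x = 3, y = 2 ↦ 2  <
x = 3, y = 3 ↦ 3  ≥
So 4 of the 16 assignments meet the threshold.

4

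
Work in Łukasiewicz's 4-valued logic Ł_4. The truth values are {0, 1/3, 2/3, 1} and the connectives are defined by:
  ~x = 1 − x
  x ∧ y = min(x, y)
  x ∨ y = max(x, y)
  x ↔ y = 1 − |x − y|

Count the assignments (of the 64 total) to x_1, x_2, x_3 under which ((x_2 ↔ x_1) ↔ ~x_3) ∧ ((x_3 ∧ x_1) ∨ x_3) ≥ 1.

value 1: 2 assignments (counts)
value 2/3: 16 assignments
value 1/3: 26 assignments
value 0: 20 assignments
So 2 of the 64 assignments meet the threshold.

2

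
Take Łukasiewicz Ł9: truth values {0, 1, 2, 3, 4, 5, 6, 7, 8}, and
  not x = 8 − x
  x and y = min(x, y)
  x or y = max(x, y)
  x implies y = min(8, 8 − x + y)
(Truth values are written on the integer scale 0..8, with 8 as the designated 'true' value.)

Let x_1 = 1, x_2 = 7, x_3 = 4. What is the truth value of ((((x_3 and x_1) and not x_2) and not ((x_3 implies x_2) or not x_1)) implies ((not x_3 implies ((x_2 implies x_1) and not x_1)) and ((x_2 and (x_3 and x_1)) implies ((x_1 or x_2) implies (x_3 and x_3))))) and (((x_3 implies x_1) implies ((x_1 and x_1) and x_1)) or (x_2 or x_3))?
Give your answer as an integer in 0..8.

7

x_3 and x_1 = 4 and 1 = 1
not x_2 = not 7 = 1
(x_3 and x_1) and not x_2 = 1 and 1 = 1
x_3 implies x_2 = 4 implies 7 = 8
not x_1 = not 1 = 7
(x_3 implies x_2) or not x_1 = 8 or 7 = 8
not ((x_3 implies x_2) or not x_1) = not 8 = 0
((x_3 and x_1) and not x_2) and not ((x_3 implies x_2) or not x_1) = 1 and 0 = 0
not x_3 = not 4 = 4
x_2 implies x_1 = 7 implies 1 = 2
not x_1 = not 1 = 7
(x_2 implies x_1) and not x_1 = 2 and 7 = 2
not x_3 implies ((x_2 implies x_1) and not x_1) = 4 implies 2 = 6
x_3 and x_1 = 4 and 1 = 1
x_2 and (x_3 and x_1) = 7 and 1 = 1
x_1 or x_2 = 1 or 7 = 7
x_3 and x_3 = 4 and 4 = 4
(x_1 or x_2) implies (x_3 and x_3) = 7 implies 4 = 5
(x_2 and (x_3 and x_1)) implies ((x_1 or x_2) implies (x_3 and x_3)) = 1 implies 5 = 8
(not x_3 implies ((x_2 implies x_1) and not x_1)) and ((x_2 and (x_3 and x_1)) implies ((x_1 or x_2) implies (x_3 and x_3))) = 6 and 8 = 6
(((x_3 and x_1) and not x_2) and not ((x_3 implies x_2) or not x_1)) implies ((not x_3 implies ((x_2 implies x_1) and not x_1)) and ((x_2 and (x_3 and x_1)) implies ((x_1 or x_2) implies (x_3 and x_3)))) = 0 implies 6 = 8
x_3 implies x_1 = 4 implies 1 = 5
x_1 and x_1 = 1 and 1 = 1
(x_1 and x_1) and x_1 = 1 and 1 = 1
(x_3 implies x_1) implies ((x_1 and x_1) and x_1) = 5 implies 1 = 4
x_2 or x_3 = 7 or 4 = 7
((x_3 implies x_1) implies ((x_1 and x_1) and x_1)) or (x_2 or x_3) = 4 or 7 = 7
((((x_3 and x_1) and not x_2) and not ((x_3 implies x_2) or not x_1)) implies ((not x_3 implies ((x_2 implies x_1) and not x_1)) and ((x_2 and (x_3 and x_1)) implies ((x_1 or x_2) implies (x_3 and x_3))))) and (((x_3 implies x_1) implies ((x_1 and x_1) and x_1)) or (x_2 or x_3)) = 8 and 7 = 7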